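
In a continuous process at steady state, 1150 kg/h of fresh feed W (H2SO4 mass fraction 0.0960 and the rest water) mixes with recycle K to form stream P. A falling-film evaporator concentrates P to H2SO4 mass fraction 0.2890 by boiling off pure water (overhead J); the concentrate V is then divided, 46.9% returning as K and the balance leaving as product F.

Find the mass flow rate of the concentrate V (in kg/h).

719.4 kg/h

Overall H2SO4 balance (none leaves overhead): H2SO4 in fresh feed = H2SO4 in product, i.e. 1150×0.096 = (1−0.469)·V·0.289.
V = 110.4/(0.289×0.531) = 719.41 kg/h.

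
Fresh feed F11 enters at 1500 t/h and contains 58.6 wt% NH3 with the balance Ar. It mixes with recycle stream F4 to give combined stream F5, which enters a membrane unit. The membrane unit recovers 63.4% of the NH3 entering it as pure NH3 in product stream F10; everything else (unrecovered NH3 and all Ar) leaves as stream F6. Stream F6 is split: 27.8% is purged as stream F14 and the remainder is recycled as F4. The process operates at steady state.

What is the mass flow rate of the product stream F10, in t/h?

NH3 in F5: m_A = 1500×0.586 + (1−0.278)·(1−0.634)·m_A, so m_A = 879/0.7357 = 1194.7 t/h.
Product F10 = 0.634×1194.7 = 757.44 t/h.

757.4 t/h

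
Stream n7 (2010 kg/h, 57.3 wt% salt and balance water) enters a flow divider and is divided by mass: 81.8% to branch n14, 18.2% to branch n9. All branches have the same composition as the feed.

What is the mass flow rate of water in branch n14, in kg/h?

702.1 kg/h

Branch n14 total = 0.818×2010 = 1644.2 kg/h.
water in n14 = 0.427×1644.2 = 702.06 kg/h.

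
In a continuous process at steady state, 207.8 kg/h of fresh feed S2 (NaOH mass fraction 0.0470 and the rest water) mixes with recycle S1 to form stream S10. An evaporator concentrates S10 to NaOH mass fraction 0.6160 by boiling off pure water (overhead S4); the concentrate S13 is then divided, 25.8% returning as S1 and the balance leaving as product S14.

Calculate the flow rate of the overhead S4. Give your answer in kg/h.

191.9 kg/h

Overall NaOH balance (none leaves overhead): NaOH in fresh feed = NaOH in product, i.e. 207.8×0.047 = (1−0.258)·S13·0.616.
S13 = 9.7666/(0.616×0.742) = 21.368 kg/h.
Recycle S1 = 0.258×21.368 = 5.5129 kg/h.
Combined feed S10 = 207.8 + 5.5129 = 213.31 kg/h.
Overhead S4 = S10 − S13 = 213.31 − 21.368 = 191.95 kg/h.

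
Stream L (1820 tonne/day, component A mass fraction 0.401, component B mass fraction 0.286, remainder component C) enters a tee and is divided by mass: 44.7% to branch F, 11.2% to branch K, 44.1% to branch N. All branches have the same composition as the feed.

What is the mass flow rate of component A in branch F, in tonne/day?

Branch F total = 0.447×1820 = 813.54 tonne/day.
component A in F = 0.401×813.54 = 326.23 tonne/day.

326.2 tonne/day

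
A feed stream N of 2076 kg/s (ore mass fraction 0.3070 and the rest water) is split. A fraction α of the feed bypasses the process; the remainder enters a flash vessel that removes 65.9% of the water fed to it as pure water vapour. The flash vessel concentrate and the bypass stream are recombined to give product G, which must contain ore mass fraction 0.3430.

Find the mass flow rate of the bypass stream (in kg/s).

All 2076×0.307 = 637.33 kg/s of ore reaches G, so G = 637.33/0.343 = 1858.1 kg/s and vapour = 217.89 kg/s.
The evaporator receives (1−α)·2076 of feed at 0.693 water and removes 0.659 of that water:
0.659×0.693×(1−α)×2076 = 217.89
(1−α) = 217.89/948.08 = 0.2298;  α = 0.7702.
Bypass flow = 0.7702×2076 = 1598.9 kg/s.

1599 kg/s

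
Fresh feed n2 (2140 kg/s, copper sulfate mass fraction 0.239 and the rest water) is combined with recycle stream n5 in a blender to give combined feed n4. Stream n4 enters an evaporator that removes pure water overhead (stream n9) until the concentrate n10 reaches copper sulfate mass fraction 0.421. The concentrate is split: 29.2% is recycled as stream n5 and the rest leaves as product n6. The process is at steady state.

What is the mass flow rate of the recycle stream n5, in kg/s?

501 kg/s

Overall copper sulfate balance (none leaves overhead): copper sulfate in fresh feed = copper sulfate in product, i.e. 2140×0.239 = (1−0.292)·n10·0.421.
n10 = 511.46/(0.421×0.708) = 1715.9 kg/s.
Recycle n5 = 0.292×1715.9 = 501.05 kg/s.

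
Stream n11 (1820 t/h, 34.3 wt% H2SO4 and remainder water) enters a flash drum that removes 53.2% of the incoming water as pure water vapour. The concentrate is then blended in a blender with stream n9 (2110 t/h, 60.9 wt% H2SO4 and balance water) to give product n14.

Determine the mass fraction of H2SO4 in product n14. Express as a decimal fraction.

Vapour removed = 0.532×0.657×1820 = 636.13 t/h; concentrate = 1183.9 t/h.
H2SO4 reaching the mixer = 624.26 (from concentrate) + 2110×0.609 = 1909.2 t/h.
Product flow = 1183.9 + 2110 = 3293.9 t/h; H2SO4 fraction = 0.5796.

0.5796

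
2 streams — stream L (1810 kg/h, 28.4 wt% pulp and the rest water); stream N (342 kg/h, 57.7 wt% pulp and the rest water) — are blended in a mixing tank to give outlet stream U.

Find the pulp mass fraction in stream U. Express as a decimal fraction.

Total flow out = 1810 + 342 = 2152 kg/h.
pulp in = 1810×0.284 + 342×0.577 = 711.37 kg/h.
pulp mass fraction in U = 711.37/2152 = 0.3306.

0.3306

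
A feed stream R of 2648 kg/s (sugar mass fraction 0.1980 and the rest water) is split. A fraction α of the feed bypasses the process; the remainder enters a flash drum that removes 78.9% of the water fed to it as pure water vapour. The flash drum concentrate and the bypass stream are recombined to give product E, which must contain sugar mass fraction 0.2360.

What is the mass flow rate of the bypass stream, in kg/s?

1974 kg/s

All 2648×0.198 = 524.3 kg/s of sugar reaches E, so E = 524.3/0.236 = 2221.6 kg/s and vapour = 426.37 kg/s.
The evaporator receives (1−α)·2648 of feed at 0.802 water and removes 0.789 of that water:
0.789×0.802×(1−α)×2648 = 426.37
(1−α) = 426.37/1675.6 = 0.2545;  α = 0.7455.
Bypass flow = 0.7455×2648 = 1974.2 kg/s.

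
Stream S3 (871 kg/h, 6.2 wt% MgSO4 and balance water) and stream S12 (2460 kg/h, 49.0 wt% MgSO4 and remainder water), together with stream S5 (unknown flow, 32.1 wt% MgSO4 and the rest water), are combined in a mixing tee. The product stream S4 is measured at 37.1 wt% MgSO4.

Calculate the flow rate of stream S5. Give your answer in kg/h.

472 kg/h

Let S5 be the unknown flow. Total out = 3331 + S5.
MgSO4 balance: 1259.4 + 0.321·S5 = 0.371·(3331 + S5)
(0.321 − 0.371)·S5 = 0.371×3331 − 1259.4 = -23.601
S5 = -23.601 / -0.050 = 472.02 kg/h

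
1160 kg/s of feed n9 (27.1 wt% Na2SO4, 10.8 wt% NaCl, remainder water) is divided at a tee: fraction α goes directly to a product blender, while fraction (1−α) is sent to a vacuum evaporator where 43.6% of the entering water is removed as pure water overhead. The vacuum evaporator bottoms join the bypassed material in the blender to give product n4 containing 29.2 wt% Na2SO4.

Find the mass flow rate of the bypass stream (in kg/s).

851.9 kg/s

All 1160×0.271 = 314.36 kg/s of Na2SO4 reaches n4, so n4 = 314.36/0.292 = 1076.6 kg/s and vapour = 83.425 kg/s.
The evaporator receives (1−α)·1160 of feed at 0.621 water and removes 0.436 of that water:
0.436×0.621×(1−α)×1160 = 83.425
(1−α) = 83.425/314.08 = 0.2656;  α = 0.7344.
Bypass flow = 0.7344×1160 = 851.88 kg/s.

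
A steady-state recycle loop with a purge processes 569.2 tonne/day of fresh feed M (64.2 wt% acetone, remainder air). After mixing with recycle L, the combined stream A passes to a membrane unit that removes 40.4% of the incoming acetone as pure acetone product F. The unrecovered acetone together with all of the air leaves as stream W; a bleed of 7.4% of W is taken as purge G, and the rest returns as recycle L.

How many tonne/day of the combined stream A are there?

air enters only via M and leaves only via the purge: 569.2×0.358 = 0.074×(air in W), and the membrane unit passes all air, so air in A = air in W = 2753.7 tonne/day.
acetone in A: m_A = 569.2×0.642 + (1−0.074)·(1−0.404)·m_A, so m_A = 365.43/0.4481 = 815.49 tonne/day.
A = 815.49 + 2753.7 = 3569.2 tonne/day.

3569 tonne/day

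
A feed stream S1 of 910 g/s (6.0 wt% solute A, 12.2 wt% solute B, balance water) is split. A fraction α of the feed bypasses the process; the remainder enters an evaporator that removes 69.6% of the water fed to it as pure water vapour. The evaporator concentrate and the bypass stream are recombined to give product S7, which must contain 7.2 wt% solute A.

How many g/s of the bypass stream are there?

643.6 g/s

All 910×0.060 = 54.6 g/s of solute A reaches S7, so S7 = 54.6/0.072 = 758.33 g/s and vapour = 151.67 g/s.
The evaporator receives (1−α)·910 of feed at 0.818 water and removes 0.696 of that water:
0.696×0.818×(1−α)×910 = 151.67
(1−α) = 151.67/518.09 = 0.2927;  α = 0.7073.
Bypass flow = 0.7073×910 = 643.6 g/s.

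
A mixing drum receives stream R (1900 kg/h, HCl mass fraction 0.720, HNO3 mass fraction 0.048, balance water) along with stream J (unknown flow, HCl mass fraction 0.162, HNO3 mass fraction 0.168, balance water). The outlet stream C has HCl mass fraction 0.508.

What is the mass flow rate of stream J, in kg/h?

1164 kg/h

Let J be the unknown flow. Total out = 1900 + J.
HCl balance: 1368 + 0.162·J = 0.508·(1900 + J)
(0.162 − 0.508)·J = 0.508×1900 − 1368 = -402.8
J = -402.8 / -0.346 = 1164.2 kg/h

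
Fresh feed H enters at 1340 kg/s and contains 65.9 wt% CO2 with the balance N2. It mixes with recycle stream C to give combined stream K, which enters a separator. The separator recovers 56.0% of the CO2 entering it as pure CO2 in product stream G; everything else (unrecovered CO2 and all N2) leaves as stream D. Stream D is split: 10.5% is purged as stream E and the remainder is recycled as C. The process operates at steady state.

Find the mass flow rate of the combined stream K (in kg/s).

N2 enters only via H and leaves only via the purge: 1340×0.341 = 0.105×(N2 in D), and the separator passes all N2, so N2 in K = N2 in D = 4351.8 kg/s.
CO2 in K: m_A = 1340×0.659 + (1−0.105)·(1−0.560)·m_A, so m_A = 883.06/0.6062 = 1456.7 kg/s.
K = 1456.7 + 4351.8 = 5808.5 kg/s.

5809 kg/s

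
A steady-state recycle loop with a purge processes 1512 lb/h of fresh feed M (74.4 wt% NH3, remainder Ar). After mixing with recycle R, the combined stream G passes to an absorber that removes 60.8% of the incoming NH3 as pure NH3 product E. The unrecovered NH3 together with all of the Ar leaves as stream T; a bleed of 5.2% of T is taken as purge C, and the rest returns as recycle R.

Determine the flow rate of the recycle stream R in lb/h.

7722 lb/h

Ar enters only via M and leaves only via the purge: 1512×0.256 = 0.052×(Ar in T), and the absorber passes all Ar, so Ar in G = Ar in T = 7443.7 lb/h.
NH3 in G: m_A = 1512×0.744 + (1−0.052)·(1−0.608)·m_A, so m_A = 1124.9/0.6284 = 1790.2 lb/h.
T = (1−0.608)×1790.2 + 7443.7 = 8145.4 lb/h.
Recycle R = (1−0.052)×8145.4 = 7721.9 lb/h.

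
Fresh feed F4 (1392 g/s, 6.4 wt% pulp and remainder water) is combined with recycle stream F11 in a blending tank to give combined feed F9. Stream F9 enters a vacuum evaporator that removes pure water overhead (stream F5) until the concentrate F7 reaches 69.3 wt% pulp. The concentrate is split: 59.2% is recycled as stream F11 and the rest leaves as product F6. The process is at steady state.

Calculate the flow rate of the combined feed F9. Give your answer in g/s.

1579 g/s

Overall pulp balance (none leaves overhead): pulp in fresh feed = pulp in product, i.e. 1392×0.064 = (1−0.592)·F7·0.693.
F7 = 89.088/(0.693×0.408) = 315.08 g/s.
Recycle F11 = 0.592×315.08 = 186.53 g/s.
Combined feed F9 = 1392 + 186.53 = 1578.5 g/s.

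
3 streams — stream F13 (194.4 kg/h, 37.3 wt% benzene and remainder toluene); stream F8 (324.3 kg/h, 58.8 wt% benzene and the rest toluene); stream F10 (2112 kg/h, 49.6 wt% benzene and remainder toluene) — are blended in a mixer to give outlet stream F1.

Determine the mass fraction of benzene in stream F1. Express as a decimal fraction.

Total flow out = 194.4 + 324.3 + 2112 = 2630.7 kg/h.
benzene in = 194.4×0.373 + 324.3×0.588 + 2112×0.496 = 1310.8 kg/h.
benzene mass fraction in F1 = 1310.8/2630.7 = 0.498.

0.498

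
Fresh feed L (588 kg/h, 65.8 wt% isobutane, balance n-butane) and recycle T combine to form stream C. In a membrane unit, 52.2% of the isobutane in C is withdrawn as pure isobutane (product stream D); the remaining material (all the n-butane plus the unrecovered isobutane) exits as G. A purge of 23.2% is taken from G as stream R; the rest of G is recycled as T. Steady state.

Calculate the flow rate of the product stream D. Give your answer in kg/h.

319.1 kg/h

isobutane in C: m_A = 588×0.658 + (1−0.232)·(1−0.522)·m_A, so m_A = 386.9/0.6329 = 611.32 kg/h.
Product D = 0.522×611.32 = 319.11 kg/h.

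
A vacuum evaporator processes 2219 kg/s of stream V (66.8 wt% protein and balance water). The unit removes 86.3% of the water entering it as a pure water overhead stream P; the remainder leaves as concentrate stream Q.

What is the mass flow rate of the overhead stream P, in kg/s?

water entering = 2219×0.332 = 736.71 kg/s; overhead removed = 0.863×736.71 = 635.78 kg/s.

635.8 kg/s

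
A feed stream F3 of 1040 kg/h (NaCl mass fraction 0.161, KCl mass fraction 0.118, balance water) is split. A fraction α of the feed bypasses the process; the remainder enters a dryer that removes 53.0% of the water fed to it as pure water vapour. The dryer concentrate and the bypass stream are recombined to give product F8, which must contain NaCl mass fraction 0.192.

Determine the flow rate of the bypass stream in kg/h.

600.6 kg/h

All 1040×0.161 = 167.44 kg/h of NaCl reaches F8, so F8 = 167.44/0.192 = 872.08 kg/h and vapour = 167.92 kg/h.
The evaporator receives (1−α)·1040 of feed at 0.721 water and removes 0.530 of that water:
0.530×0.721×(1−α)×1040 = 167.92
(1−α) = 167.92/397.42 = 0.4225;  α = 0.5775.
Bypass flow = 0.5775×1040 = 600.58 kg/h.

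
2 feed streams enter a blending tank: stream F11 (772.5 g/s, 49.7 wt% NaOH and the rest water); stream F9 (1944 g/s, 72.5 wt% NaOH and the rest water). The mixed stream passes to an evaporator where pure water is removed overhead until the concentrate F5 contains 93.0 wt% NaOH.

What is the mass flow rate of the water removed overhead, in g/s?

NaOH entering = 772.5×0.497 + 1944×0.725 = 1793.3 g/s.
All NaOH reports to F5, so F5 = 1793.3/0.930 = 1928.3 g/s.
Total feed = 2716.5 g/s; overhead = 2716.5 − 1928.3 = 788.19 g/s.

788.2 g/s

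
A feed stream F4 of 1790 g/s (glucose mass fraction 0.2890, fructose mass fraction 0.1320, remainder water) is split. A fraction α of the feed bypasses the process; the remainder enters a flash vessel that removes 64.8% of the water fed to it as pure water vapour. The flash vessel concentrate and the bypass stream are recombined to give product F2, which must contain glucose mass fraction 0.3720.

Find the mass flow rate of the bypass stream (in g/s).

725.5 g/s

All 1790×0.289 = 517.31 g/s of glucose reaches F2, so F2 = 517.31/0.372 = 1390.6 g/s and vapour = 399.38 g/s.
The evaporator receives (1−α)·1790 of feed at 0.579 water and removes 0.648 of that water:
0.648×0.579×(1−α)×1790 = 399.38
(1−α) = 399.38/671.59 = 0.5947;  α = 0.4053.
Bypass flow = 0.4053×1790 = 725.53 g/s.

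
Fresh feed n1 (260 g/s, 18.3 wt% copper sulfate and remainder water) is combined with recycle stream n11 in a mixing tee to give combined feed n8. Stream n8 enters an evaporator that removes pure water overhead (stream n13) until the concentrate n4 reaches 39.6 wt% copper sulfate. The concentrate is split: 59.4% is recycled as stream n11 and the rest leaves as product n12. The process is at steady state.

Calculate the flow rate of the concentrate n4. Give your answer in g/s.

Overall copper sulfate balance (none leaves overhead): copper sulfate in fresh feed = copper sulfate in product, i.e. 260×0.183 = (1−0.594)·n4·0.396.
n4 = 47.58/(0.396×0.406) = 295.94 g/s.

295.9 g/s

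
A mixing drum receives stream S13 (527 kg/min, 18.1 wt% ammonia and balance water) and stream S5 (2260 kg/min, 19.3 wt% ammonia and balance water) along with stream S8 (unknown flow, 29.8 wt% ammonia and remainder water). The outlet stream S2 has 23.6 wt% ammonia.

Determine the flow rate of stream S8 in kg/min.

2035 kg/min

Let S8 be the unknown flow. Total out = 2787 + S8.
ammonia balance: 531.57 + 0.298·S8 = 0.236·(2787 + S8)
(0.298 − 0.236)·S8 = 0.236×2787 − 531.57 = 126.16
S8 = 126.16 / 0.062 = 2034.9 kg/min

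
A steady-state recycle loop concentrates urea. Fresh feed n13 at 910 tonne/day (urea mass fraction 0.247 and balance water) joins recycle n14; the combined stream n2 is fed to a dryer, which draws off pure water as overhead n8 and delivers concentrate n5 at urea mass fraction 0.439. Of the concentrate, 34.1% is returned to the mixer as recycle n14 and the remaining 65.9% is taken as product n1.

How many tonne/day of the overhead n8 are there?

398 tonne/day

Overall urea balance (none leaves overhead): urea in fresh feed = urea in product, i.e. 910×0.247 = (1−0.341)·n5·0.439.
n5 = 224.77/(0.439×0.659) = 776.94 tonne/day.
Recycle n14 = 0.341×776.94 = 264.94 tonne/day.
Combined feed n2 = 910 + 264.94 = 1174.9 tonne/day.
Overhead n8 = n2 − n5 = 1174.9 − 776.94 = 398 tonne/day.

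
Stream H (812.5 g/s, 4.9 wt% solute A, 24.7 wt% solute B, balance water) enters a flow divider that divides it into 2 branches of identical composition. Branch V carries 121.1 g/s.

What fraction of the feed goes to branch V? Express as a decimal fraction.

0.149

Fraction to V = 121.1/812.5 = 0.1490.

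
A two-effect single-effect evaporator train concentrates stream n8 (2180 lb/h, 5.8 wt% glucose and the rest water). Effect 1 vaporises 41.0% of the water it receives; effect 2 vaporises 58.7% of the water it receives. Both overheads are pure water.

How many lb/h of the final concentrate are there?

water in feed = 2180×0.942 = 2053.6 lb/h.
After stage 1: water left = (1−0.410)×2053.6 = 1211.6; stream total = 1338 lb/h.
After stage 2: water left = (1−0.587)×1211.6 = 500.39; final concentrate = 626.83 lb/h.

626.8 lb/h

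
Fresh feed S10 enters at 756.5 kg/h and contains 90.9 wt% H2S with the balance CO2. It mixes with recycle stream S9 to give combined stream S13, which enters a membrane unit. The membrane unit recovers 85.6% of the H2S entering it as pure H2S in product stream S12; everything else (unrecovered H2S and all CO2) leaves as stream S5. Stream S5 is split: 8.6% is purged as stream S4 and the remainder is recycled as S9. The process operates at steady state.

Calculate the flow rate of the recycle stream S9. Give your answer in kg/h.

CO2 enters only via S10 and leaves only via the purge: 756.5×0.091 = 0.086×(CO2 in S5), and the membrane unit passes all CO2, so CO2 in S13 = CO2 in S5 = 800.48 kg/h.
H2S in S13: m_A = 756.5×0.909 + (1−0.086)·(1−0.856)·m_A, so m_A = 687.66/0.8684 = 791.88 kg/h.
S5 = (1−0.856)×791.88 + 800.48 = 914.51 kg/h.
Recycle S9 = (1−0.086)×914.51 = 835.87 kg/h.

835.9 kg/h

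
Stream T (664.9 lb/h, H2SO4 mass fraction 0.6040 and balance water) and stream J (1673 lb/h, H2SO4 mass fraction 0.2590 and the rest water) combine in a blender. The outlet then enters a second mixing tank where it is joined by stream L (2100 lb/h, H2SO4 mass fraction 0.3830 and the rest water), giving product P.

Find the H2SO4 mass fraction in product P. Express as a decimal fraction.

Overall, product flow = 4437.9 lb/h.
H2SO4 in = 664.9×0.604 + 1673×0.259 + 2100×0.383 = 1639.2 lb/h.
H2SO4 fraction in P = 0.3694.

0.3694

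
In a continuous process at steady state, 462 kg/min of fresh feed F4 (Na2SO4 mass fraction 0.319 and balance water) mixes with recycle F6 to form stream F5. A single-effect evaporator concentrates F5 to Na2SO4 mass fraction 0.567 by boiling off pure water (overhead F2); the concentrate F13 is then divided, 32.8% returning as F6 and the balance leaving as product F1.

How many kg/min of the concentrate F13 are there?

386.8 kg/min

Overall Na2SO4 balance (none leaves overhead): Na2SO4 in fresh feed = Na2SO4 in product, i.e. 462×0.319 = (1−0.328)·F13·0.567.
F13 = 147.38/(0.567×0.672) = 386.79 kg/min.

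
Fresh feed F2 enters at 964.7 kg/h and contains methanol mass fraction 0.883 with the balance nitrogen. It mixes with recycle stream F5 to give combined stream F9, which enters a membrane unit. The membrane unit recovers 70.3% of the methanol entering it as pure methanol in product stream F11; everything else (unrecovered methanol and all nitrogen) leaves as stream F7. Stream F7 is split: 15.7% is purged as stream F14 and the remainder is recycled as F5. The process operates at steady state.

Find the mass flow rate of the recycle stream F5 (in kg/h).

nitrogen enters only via F2 and leaves only via the purge: 964.7×0.117 = 0.157×(nitrogen in F7), and the membrane unit passes all nitrogen, so nitrogen in F9 = nitrogen in F7 = 718.92 kg/h.
methanol in F9: m_A = 964.7×0.883 + (1−0.157)·(1−0.703)·m_A, so m_A = 851.83/0.7496 = 1136.3 kg/h.
F7 = (1−0.703)×1136.3 + 718.92 = 1056.4 kg/h.
Recycle F5 = (1−0.157)×1056.4 = 890.55 kg/h.

890.6 kg/h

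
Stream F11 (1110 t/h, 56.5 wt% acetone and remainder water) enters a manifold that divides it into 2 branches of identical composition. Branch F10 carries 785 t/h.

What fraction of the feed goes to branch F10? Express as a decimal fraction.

0.707

Fraction to F10 = 785/1110 = 0.7072.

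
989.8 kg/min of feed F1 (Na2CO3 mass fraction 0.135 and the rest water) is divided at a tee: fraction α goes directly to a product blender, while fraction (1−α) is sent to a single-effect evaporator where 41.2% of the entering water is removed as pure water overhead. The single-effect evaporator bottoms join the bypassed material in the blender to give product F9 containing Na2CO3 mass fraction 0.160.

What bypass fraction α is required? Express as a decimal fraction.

0.562

All 989.8×0.135 = 133.62 kg/min of Na2CO3 reaches F9, so F9 = 133.62/0.160 = 835.14 kg/min and vapour = 154.66 kg/min.
The evaporator receives (1−α)·989.8 of feed at 0.865 water and removes 0.412 of that water:
0.412×0.865×(1−α)×989.8 = 154.66
(1−α) = 154.66/352.74 = 0.4384;  α = 0.5616.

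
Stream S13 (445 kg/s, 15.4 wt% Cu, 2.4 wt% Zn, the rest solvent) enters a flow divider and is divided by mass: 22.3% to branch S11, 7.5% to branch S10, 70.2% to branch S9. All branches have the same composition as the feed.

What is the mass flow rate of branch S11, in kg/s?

99.23 kg/s

Branch S11 flow = 0.223×445 = 99.235 kg/s.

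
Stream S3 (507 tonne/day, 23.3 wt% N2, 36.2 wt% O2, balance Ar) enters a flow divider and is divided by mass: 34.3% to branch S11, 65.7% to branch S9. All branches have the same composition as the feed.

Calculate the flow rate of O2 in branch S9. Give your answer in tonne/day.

120.6 tonne/day

Branch S9 total = 0.657×507 = 333.1 tonne/day.
O2 in S9 = 0.362×333.1 = 120.58 tonne/day.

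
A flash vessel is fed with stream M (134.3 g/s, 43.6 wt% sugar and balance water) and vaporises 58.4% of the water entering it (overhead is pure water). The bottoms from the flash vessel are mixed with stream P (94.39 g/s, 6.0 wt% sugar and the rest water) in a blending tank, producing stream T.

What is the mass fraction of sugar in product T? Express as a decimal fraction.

0.3482

Vapour removed = 0.584×0.564×134.3 = 44.235 g/s; concentrate = 90.065 g/s.
sugar reaching the mixer = 58.555 (from concentrate) + 94.39×0.060 = 64.218 g/s.
Product flow = 90.065 + 94.39 = 184.45 g/s; sugar fraction = 0.3482.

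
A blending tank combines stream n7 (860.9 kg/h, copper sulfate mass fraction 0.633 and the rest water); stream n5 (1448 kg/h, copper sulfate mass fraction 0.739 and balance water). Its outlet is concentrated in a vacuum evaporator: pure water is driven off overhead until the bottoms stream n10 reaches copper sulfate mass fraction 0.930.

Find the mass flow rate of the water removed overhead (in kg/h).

572.3 kg/h

copper sulfate entering = 860.9×0.633 + 1448×0.739 = 1615 kg/h.
All copper sulfate reports to n10, so n10 = 1615/0.930 = 1736.6 kg/h.
Total feed = 2308.9 kg/h; overhead = 2308.9 − 1736.6 = 572.32 kg/h.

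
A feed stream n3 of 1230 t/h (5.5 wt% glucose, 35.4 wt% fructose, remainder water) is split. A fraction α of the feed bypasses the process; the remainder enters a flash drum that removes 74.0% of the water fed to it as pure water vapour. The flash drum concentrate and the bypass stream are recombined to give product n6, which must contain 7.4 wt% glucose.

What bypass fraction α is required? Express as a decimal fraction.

0.413

All 1230×0.055 = 67.65 t/h of glucose reaches n6, so n6 = 67.65/0.074 = 914.19 t/h and vapour = 315.81 t/h.
The evaporator receives (1−α)·1230 of feed at 0.591 water and removes 0.740 of that water:
0.740×0.591×(1−α)×1230 = 315.81
(1−α) = 315.81/537.93 = 0.5871;  α = 0.4129.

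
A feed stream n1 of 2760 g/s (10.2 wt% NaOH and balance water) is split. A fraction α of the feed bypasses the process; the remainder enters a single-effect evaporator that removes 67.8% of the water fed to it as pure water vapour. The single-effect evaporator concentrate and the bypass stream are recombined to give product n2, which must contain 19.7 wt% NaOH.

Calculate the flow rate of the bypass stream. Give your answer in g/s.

573.9 g/s

All 2760×0.102 = 281.52 g/s of NaOH reaches n2, so n2 = 281.52/0.197 = 1429 g/s and vapour = 1331 g/s.
The evaporator receives (1−α)·2760 of feed at 0.898 water and removes 0.678 of that water:
0.678×0.898×(1−α)×2760 = 1331
(1−α) = 1331/1680.4 = 0.7920;  α = 0.2080.
Bypass flow = 0.2080×2760 = 573.95 g/s.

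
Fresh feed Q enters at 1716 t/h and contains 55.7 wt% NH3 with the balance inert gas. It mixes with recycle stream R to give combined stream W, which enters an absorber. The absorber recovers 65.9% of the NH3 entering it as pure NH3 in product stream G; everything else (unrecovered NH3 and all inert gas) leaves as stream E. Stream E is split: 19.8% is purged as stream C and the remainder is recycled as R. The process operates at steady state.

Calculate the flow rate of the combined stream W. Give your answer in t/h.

inert gas enters only via Q and leaves only via the purge: 1716×0.443 = 0.198×(inert gas in E), and the absorber passes all inert gas, so inert gas in W = inert gas in E = 3839.3 t/h.
NH3 in W: m_A = 1716×0.557 + (1−0.198)·(1−0.659)·m_A, so m_A = 955.81/0.7265 = 1315.6 t/h.
W = 1315.6 + 3839.3 = 5154.9 t/h.

5155 t/h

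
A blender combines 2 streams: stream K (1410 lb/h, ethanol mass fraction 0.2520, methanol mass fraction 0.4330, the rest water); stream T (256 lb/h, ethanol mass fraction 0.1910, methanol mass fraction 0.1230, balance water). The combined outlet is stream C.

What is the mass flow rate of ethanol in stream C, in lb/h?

ethanol out = ethanol in = 1410×0.252 + 256×0.191 = 404.22 lb/h.

404.2 lb/h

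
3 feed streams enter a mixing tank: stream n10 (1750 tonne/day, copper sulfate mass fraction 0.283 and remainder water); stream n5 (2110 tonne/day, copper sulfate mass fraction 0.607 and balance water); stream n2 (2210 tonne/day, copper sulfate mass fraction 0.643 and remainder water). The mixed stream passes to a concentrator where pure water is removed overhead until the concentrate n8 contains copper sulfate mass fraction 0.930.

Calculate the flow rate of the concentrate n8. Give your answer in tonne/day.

3438 tonne/day

copper sulfate entering = 1750×0.283 + 2110×0.607 + 2210×0.643 = 3197 tonne/day.
All copper sulfate reports to n8, so n8 = 3197/0.930 = 3437.7 tonne/day.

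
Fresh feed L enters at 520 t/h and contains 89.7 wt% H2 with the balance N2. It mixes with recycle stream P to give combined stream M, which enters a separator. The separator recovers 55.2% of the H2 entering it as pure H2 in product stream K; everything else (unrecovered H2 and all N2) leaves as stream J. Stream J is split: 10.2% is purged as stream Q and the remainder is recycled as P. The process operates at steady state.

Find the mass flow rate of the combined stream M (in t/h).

1305 t/h

N2 enters only via L and leaves only via the purge: 520×0.103 = 0.102×(N2 in J), and the separator passes all N2, so N2 in M = N2 in J = 525.1 t/h.
H2 in M: m_A = 520×0.897 + (1−0.102)·(1−0.552)·m_A, so m_A = 466.44/0.5977 = 780.4 t/h.
M = 780.4 + 525.1 = 1305.5 t/h.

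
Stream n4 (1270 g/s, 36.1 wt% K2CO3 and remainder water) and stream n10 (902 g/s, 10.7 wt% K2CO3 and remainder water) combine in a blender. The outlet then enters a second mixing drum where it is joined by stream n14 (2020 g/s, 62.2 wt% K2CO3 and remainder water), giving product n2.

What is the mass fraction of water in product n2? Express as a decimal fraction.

Overall, product flow = 4192 g/s.
water in = 1270×0.639 + 902×0.893 + 2020×0.378 = 2380.6 g/s.
water fraction in n2 = 0.568.

0.568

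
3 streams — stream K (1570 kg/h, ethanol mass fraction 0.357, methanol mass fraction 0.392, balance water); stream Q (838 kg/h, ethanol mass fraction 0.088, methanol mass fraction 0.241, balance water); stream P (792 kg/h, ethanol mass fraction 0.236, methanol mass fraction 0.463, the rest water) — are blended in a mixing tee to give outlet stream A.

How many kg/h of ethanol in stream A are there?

821.1 kg/h

ethanol out = ethanol in = 1570×0.357 + 838×0.088 + 792×0.236 = 821.15 kg/h.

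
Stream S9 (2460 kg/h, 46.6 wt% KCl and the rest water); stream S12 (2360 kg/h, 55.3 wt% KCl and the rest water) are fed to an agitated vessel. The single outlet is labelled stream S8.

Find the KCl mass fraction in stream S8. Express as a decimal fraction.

Total flow out = 2460 + 2360 = 4820 kg/h.
KCl in = 2460×0.466 + 2360×0.553 = 2451.4 kg/h.
KCl mass fraction in S8 = 2451.4/4820 = 0.509.

0.509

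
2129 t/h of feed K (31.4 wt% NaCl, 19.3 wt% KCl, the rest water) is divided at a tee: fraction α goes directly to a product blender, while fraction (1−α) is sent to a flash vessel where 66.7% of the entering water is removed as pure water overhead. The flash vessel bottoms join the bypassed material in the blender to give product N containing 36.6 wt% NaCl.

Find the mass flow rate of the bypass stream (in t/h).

All 2129×0.314 = 668.51 t/h of NaCl reaches N, so N = 668.51/0.366 = 1826.5 t/h and vapour = 302.48 t/h.
The evaporator receives (1−α)·2129 of feed at 0.493 water and removes 0.667 of that water:
0.667×0.493×(1−α)×2129 = 302.48
(1−α) = 302.48/700.08 = 0.4321;  α = 0.5679.
Bypass flow = 0.5679×2129 = 1209.1 t/h.

1209 t/h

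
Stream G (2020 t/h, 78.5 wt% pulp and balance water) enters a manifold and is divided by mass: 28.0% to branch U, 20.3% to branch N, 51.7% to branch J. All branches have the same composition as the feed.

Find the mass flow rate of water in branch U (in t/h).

121.6 t/h

Branch U total = 0.280×2020 = 565.6 t/h.
water in U = 0.215×565.6 = 121.6 t/h.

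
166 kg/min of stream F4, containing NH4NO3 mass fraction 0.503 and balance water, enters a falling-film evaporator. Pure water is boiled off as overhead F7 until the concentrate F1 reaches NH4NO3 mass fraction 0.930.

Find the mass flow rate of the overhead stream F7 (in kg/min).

NH4NO3 is conserved: 166×0.503 = 83.498 kg/min all reports to the concentrate.
Concentrate = 83.498/(target fraction) = 89.783 kg/min.
Overhead = 166 − 89.783 = 76.217 kg/min.

76.22 kg/min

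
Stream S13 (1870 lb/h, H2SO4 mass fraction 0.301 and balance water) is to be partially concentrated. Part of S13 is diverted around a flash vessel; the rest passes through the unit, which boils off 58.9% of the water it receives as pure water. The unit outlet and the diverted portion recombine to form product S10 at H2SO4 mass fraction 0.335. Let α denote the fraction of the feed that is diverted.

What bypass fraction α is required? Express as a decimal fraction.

0.753

All 1870×0.301 = 562.87 lb/h of H2SO4 reaches S10, so S10 = 562.87/0.335 = 1680.2 lb/h and vapour = 189.79 lb/h.
The evaporator receives (1−α)·1870 of feed at 0.699 water and removes 0.589 of that water:
0.589×0.699×(1−α)×1870 = 189.79
(1−α) = 189.79/769.9 = 0.2465;  α = 0.7535.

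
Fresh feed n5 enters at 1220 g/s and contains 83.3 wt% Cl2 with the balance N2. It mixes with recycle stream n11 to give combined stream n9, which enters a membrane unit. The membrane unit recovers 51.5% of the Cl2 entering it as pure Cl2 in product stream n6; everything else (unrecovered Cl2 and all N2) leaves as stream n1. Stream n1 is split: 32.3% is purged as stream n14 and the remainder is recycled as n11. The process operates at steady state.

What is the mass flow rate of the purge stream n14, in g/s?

440.8 g/s

N2 enters only via n5 and leaves only via the purge: 1220×0.167 = 0.323×(N2 in n1), and the membrane unit passes all N2, so N2 in n9 = N2 in n1 = 630.77 g/s.
Cl2 in n9: m_A = 1220×0.833 + (1−0.323)·(1−0.515)·m_A, so m_A = 1016.3/0.6717 = 1513.1 g/s.
n1 = (1−0.515)×1513.1 + 630.77 = 1364.6 g/s.
Purge n14 = 0.323×1364.6 = 440.77 g/s.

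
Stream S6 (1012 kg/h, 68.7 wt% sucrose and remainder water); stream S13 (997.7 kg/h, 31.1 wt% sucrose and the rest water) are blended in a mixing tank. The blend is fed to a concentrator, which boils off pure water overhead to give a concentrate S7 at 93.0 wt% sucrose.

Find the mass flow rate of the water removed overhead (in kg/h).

928.5 kg/h

sucrose entering = 1012×0.687 + 997.7×0.311 = 1005.5 kg/h.
All sucrose reports to S7, so S7 = 1005.5/0.930 = 1081.2 kg/h.
Total feed = 2009.7 kg/h; overhead = 2009.7 − 1081.2 = 928.49 kg/h.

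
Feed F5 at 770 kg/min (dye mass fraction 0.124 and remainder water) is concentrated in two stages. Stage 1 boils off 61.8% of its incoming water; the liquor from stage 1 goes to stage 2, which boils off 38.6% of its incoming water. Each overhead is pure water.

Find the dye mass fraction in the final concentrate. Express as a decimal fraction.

water in feed = 770×0.876 = 674.52 kg/min.
After stage 1: water left = (1−0.618)×674.52 = 257.67; stream total = 353.15 kg/min.
After stage 2: water left = (1−0.386)×257.67 = 158.21; final concentrate = 253.69 kg/min.
dye fraction = 95.48/253.69 = 0.376.

0.376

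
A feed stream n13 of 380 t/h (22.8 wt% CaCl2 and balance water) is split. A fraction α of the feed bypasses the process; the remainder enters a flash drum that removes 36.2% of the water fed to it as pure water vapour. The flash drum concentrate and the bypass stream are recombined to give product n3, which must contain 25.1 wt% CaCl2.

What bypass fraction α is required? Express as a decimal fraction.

0.672

All 380×0.228 = 86.64 t/h of CaCl2 reaches n3, so n3 = 86.64/0.251 = 345.18 t/h and vapour = 34.821 t/h.
The evaporator receives (1−α)·380 of feed at 0.772 water and removes 0.362 of that water:
0.362×0.772×(1−α)×380 = 34.821
(1−α) = 34.821/106.2 = 0.3279;  α = 0.6721.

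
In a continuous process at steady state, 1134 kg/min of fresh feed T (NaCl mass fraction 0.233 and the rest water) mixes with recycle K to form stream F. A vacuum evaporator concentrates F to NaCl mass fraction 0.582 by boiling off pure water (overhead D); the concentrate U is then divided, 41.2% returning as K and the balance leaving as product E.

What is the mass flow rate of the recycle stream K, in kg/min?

Overall NaCl balance (none leaves overhead): NaCl in fresh feed = NaCl in product, i.e. 1134×0.233 = (1−0.412)·U·0.582.
U = 264.22/(0.582×0.588) = 772.09 kg/min.
Recycle K = 0.412×772.09 = 318.1 kg/min.

318.1 kg/min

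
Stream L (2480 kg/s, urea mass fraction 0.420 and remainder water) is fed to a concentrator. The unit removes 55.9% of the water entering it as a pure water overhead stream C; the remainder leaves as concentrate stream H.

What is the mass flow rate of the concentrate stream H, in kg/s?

1676 kg/s

water entering = 2480×0.580 = 1438.4 kg/s; overhead removed = 0.559×1438.4 = 804.07 kg/s.
Concentrate = 2480 − 804.07 = 1675.9 kg/s.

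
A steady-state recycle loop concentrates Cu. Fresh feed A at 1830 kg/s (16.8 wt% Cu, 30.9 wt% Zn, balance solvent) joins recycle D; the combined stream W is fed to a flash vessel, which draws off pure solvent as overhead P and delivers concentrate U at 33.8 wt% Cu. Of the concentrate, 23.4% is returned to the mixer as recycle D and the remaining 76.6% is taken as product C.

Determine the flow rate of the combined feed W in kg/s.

Overall Cu balance (none leaves overhead): Cu in fresh feed = Cu in product, i.e. 1830×0.168 = (1−0.234)·U·0.338.
U = 307.44/(0.338×0.766) = 1187.4 kg/s.
Recycle D = 0.234×1187.4 = 277.86 kg/s.
Combined feed W = 1830 + 277.86 = 2107.9 kg/s.

2108 kg/s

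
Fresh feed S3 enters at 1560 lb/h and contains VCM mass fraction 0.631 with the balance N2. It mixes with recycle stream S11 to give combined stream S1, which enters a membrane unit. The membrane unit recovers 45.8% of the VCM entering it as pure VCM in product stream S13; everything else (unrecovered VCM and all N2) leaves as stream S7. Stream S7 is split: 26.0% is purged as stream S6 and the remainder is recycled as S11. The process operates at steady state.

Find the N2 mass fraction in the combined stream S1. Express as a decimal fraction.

0.574

N2 enters only via S3 and leaves only via the purge: 1560×0.369 = 0.260×(N2 in S7), and the membrane unit passes all N2, so N2 in S1 = N2 in S7 = 2214 lb/h.
VCM in S1: m_A = 1560×0.631 + (1−0.260)·(1−0.458)·m_A, so m_A = 984.36/0.5989 = 1643.6 lb/h.
S1 = 1643.6 + 2214 = 3857.6 lb/h.
N2 fraction in S1 = 2214/3857.6 = 0.574.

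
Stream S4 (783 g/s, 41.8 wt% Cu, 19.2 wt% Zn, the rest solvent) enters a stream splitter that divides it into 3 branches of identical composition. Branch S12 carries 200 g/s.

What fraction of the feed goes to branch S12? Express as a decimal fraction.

0.255

Fraction to S12 = 200/783 = 0.2554.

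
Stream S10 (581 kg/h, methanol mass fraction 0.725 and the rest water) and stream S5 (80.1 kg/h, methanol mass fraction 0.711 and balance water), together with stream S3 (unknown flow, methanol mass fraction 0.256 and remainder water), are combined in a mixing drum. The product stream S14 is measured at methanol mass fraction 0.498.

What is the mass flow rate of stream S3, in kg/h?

615.5 kg/h

Let S3 be the unknown flow. Total out = 661.1 + S3.
methanol balance: 478.18 + 0.256·S3 = 0.498·(661.1 + S3)
(0.256 − 0.498)·S3 = 0.498×661.1 − 478.18 = -148.95
S3 = -148.95 / -0.242 = 615.49 kg/h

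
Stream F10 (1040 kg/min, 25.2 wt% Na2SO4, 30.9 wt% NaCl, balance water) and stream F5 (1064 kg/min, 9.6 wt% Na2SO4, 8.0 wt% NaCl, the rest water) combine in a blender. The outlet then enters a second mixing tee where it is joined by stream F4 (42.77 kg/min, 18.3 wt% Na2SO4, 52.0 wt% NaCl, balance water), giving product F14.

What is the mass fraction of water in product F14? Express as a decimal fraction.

Overall, product flow = 2146.8 kg/min.
water in = 1040×0.439 + 1064×0.824 + 42.77×0.297 = 1346 kg/min.
water fraction in F14 = 0.6270.

0.6270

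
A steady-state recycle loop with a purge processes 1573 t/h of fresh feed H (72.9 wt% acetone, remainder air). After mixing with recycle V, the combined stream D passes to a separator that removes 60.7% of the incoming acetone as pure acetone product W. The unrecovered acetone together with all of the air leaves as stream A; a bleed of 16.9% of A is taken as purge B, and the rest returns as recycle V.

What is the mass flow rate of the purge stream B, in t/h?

539.4 t/h

air enters only via H and leaves only via the purge: 1573×0.271 = 0.169×(air in A), and the separator passes all air, so air in D = air in A = 2522.4 t/h.
acetone in D: m_A = 1573×0.729 + (1−0.169)·(1−0.607)·m_A, so m_A = 1146.7/0.6734 = 1702.8 t/h.
A = (1−0.607)×1702.8 + 2522.4 = 3191.6 t/h.
Purge B = 0.169×3191.6 = 539.38 t/h.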